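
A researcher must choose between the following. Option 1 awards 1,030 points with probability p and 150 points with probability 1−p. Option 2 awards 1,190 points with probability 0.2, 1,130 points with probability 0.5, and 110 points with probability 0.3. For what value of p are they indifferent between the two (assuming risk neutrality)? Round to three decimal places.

p = 0.780

EV(Option 2) = 0.2 × 1190 + 0.5 × 1130 + 0.3 × 110 = 238 + 565 + 33 = 836
p·1030 + (1−p)·150 = 836
880p + 150 = 836
p = (836 − 150) / 880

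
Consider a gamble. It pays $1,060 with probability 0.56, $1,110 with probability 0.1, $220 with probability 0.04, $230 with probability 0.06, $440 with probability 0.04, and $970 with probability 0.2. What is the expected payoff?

$938.80

EV = 0.56 × 1060 + 0.1 × 1110 + 0.04 × 220 + 0.06 × 230 + 0.04 × 440 + 0.2 × 970 = 593.6 + 111 + 8.8 + 13.8 + 17.6 + 194 = 938.8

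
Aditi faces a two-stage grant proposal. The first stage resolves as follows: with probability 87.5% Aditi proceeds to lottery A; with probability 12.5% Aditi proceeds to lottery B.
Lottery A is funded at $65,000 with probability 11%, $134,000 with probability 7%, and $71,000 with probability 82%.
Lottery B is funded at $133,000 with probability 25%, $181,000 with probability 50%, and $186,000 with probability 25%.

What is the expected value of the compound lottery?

$86,687.50

EV(A) = 0.11 × 65000 + 0.07 × 134000 + 0.82 × 71000 = 7150 + 9380 + 58220 = 74750
EV(B) = 0.25 × 133000 + 0.5 × 181000 + 0.25 × 186000 = 33250 + 90500 + 46500 = 170250
Overall = 0.875 × 74750 + 0.125 × 170250 = 65406.25 + 21281.25 = 86687.5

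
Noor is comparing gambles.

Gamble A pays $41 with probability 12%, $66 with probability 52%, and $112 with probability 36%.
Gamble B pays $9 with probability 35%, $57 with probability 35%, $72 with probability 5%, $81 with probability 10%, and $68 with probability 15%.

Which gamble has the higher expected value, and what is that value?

Gamble A ($79.56)

Gamble A = 0.12 × 41 + 0.52 × 66 + 0.36 × 112 = 4.92 + 34.32 + 40.32 = 79.56
Gamble B = 0.35 × 9 + 0.35 × 57 + 0.05 × 72 + 0.1 × 81 + 0.15 × 68 = 3.15 + 19.95 + 3.6 + 8.1 + 10.2 = 45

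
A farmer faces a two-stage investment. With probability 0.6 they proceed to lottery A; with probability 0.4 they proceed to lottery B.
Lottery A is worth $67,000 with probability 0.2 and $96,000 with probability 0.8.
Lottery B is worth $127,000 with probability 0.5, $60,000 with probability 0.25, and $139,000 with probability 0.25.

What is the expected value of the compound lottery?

$99,420

EV(A) = 0.2 × 67000 + 0.8 × 96000 = 13400 + 76800 = 90200
EV(B) = 0.5 × 127000 + 0.25 × 60000 + 0.25 × 139000 = 63500 + 15000 + 34750 = 113250
Overall = 0.6 × 90200 + 0.4 × 113250 = 54120 + 45300 = 99420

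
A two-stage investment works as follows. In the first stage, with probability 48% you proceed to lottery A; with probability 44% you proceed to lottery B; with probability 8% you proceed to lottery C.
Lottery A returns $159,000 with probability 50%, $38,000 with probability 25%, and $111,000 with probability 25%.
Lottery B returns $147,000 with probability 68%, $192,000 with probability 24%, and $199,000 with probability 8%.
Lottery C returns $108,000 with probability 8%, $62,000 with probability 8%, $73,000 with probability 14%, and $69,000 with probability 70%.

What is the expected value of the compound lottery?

$133,072

EV(A) = 0.5 × 159000 + 0.25 × 38000 + 0.25 × 111000 = 79500 + 9500 + 27750 = 116750
EV(B) = 0.68 × 147000 + 0.24 × 192000 + 0.08 × 199000 = 99960 + 46080 + 15920 = 161960
EV(C) = 0.08 × 108000 + 0.08 × 62000 + 0.14 × 73000 + 0.7 × 69000 = 8640 + 4960 + 10220 + 48300 = 72120
Overall = 0.48 × 116750 + 0.44 × 161960 + 0.08 × 72120 = 56040 + 71262.4 + 5769.6 = 133072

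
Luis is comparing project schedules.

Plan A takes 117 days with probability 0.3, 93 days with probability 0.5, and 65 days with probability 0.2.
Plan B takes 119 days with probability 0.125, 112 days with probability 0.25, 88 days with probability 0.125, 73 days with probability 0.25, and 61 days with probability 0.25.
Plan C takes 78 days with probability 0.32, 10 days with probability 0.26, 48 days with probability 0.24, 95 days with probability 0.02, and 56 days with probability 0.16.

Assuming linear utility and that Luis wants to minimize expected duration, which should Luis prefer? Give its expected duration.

Plan A = 0.3 × 117 + 0.5 × 93 + 0.2 × 65 = 35.1 + 46.5 + 13 = 94.6
Plan B = 0.125 × 119 + 0.25 × 112 + 0.125 × 88 + 0.25 × 73 + 0.25 × 61 = 14.875 + 28 + 11 + 18.25 + 15.25 = 87.375
Plan C = 0.32 × 78 + 0.26 × 10 + 0.24 × 48 + 0.02 × 95 + 0.16 × 56 = 24.96 + 2.6 + 11.52 + 1.9 + 8.96 = 49.94

Plan C (49.94 days)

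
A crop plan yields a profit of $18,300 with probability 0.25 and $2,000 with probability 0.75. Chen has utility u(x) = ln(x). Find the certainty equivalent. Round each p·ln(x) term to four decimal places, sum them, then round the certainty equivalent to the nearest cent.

$3,478.65

E[u] = 0.25·ln(18300) + 0.75·ln(2000) = 2.4537 + 5.7007 = 8.1544
CE = e^8.1544 ≈ 3478.65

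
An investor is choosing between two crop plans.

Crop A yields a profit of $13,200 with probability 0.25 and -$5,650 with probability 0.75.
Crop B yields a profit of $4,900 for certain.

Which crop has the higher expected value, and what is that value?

Crop B ($4,900)

Crop A = 0.25 × 13200 + 0.75 × (-5650) = 3300 − 4237.5 = -937.5
Crop B: 4900 (certain)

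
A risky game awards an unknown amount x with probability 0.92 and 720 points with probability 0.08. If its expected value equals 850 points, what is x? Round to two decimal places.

x = 861.30 points

0.92·x + 0.08·720 = 850
0.92·x = 850 − 57.6 = 792.4
x = 792.4 / 0.92 = 861.3043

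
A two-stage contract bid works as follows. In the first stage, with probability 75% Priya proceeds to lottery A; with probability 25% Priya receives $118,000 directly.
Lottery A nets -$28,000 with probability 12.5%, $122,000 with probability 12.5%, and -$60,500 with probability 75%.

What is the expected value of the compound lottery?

$4,281.25

EV(A) = 0.125 × (-28000) + 0.125 × 122000 + 0.75 × (-60500) = -3500 + 15250 − 45375 = -33625
Branch B: 118000 (certain)
Overall = 0.75 × (-33625) + 0.25 × 118000 = -25218.75 + 29500 = 4281.25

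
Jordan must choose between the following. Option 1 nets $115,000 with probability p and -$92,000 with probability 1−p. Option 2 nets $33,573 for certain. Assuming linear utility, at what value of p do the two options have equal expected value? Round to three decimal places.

p·115000 + (1−p)·(-92000) = 33573
207000p − 92000 = 33573
p = (33573 + 92000) / 207000

p = 0.607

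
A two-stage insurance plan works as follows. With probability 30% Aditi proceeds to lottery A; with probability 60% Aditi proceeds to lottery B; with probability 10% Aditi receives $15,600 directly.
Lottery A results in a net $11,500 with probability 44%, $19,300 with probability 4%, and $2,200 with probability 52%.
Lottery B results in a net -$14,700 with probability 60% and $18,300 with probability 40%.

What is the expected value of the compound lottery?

$2,752.80

EV(A) = 0.44 × 11500 + 0.04 × 19300 + 0.52 × 2200 = 5060 + 772 + 1144 = 6976
EV(B) = 0.6 × (-14700) + 0.4 × 18300 = -8820 + 7320 = -1500
Branch C: 15600 (certain)
Overall = 0.3 × 6976 + 0.6 × (-1500) + 0.1 × 15600 = 2092.8 − 900 + 1560 = 2752.8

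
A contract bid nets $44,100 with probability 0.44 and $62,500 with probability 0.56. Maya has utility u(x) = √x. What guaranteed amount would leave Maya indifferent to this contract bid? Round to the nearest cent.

E[u] = 0.44·√44100 + 0.56·√62500 = 0.44·210 + 0.56·250 = 232.4
CE = (232.4)² = 54009.76

$54,009.76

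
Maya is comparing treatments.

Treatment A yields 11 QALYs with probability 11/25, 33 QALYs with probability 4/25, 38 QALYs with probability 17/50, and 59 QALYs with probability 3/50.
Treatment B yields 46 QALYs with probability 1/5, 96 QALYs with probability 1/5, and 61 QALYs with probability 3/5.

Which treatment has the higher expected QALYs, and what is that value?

Treatment A = 11/25 × 11 + 4/25 × 33 + 17/50 × 38 + 3/50 × 59 = 4.84 + 5.28 + 12.92 + 3.54 = 26.58
Treatment B = 1/5 × 46 + 1/5 × 96 + 3/5 × 61 = 9.2 + 19.2 + 36.6 = 65

Treatment B (65 QALYs)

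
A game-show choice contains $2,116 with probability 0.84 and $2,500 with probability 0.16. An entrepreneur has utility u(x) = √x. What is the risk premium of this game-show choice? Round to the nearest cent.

E[u] = 0.84·√2116 + 0.16·√2500 = 0.84·46 + 0.16·50 = 46.64
CE = (46.64)² = 2175.2896
Risk premium = EV − CE = 2177.44 − 2175.2896 = 2.1504

$2.15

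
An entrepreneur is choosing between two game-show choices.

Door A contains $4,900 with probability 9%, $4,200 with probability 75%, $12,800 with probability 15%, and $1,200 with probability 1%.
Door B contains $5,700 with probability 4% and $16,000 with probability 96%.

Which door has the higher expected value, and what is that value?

Door B ($15,588)

Door A = 0.09 × 4900 + 0.75 × 4200 + 0.15 × 12800 + 0.01 × 1200 = 441 + 3150 + 1920 + 12 = 5523
Door B = 0.04 × 5700 + 0.96 × 16000 = 228 + 15360 = 15588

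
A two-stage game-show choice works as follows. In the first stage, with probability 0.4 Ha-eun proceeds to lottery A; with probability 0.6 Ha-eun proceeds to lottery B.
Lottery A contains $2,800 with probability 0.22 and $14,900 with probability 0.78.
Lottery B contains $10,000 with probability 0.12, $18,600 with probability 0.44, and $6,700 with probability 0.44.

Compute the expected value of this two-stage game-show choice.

EV(A) = 0.22 × 2800 + 0.78 × 14900 = 616 + 11622 = 12238
EV(B) = 0.12 × 10000 + 0.44 × 18600 + 0.44 × 6700 = 1200 + 8184 + 2948 = 12332
Overall = 0.4 × 12238 + 0.6 × 12332 = 4895.2 + 7399.2 = 12294.4

$12,294.40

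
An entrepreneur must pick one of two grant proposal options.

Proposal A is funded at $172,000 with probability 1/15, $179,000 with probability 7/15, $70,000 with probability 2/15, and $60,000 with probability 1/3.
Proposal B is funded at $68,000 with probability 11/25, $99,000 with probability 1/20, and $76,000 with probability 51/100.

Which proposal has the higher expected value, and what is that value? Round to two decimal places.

Proposal A ($124,333.33)

Proposal A = 1/15 × 172000 + 7/15 × 179000 + 2/15 × 70000 + 1/3 × 60000 = 11466.6667 + 83533.3333 + 9333.3333 + 20000 = 124333.3333
Proposal B = 11/25 × 68000 + 1/20 × 99000 + 51/100 × 76000 = 29920 + 4950 + 38760 = 73630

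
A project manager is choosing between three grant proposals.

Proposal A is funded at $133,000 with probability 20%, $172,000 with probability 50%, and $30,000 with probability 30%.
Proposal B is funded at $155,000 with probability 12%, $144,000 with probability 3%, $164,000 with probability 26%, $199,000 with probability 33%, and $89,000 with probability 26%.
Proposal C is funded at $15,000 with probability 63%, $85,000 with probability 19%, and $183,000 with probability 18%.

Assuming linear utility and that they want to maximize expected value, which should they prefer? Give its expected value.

Proposal B ($154,370)

Proposal A = 0.2 × 133000 + 0.5 × 172000 + 0.3 × 30000 = 26600 + 86000 + 9000 = 121600
Proposal B = 0.12 × 155000 + 0.03 × 144000 + 0.26 × 164000 + 0.33 × 199000 + 0.26 × 89000 = 18600 + 4320 + 42640 + 65670 + 23140 = 154370
Proposal C = 0.63 × 15000 + 0.19 × 85000 + 0.18 × 183000 = 9450 + 16150 + 32940 = 58540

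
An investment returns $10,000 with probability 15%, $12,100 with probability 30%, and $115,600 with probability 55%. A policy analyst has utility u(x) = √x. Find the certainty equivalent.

$55,225

E[u] = 0.15·√10000 + 0.3·√12100 + 0.55·√115600 = 0.15·100 + 0.3·110 + 0.55·340 = 235
CE = (235)² = 55225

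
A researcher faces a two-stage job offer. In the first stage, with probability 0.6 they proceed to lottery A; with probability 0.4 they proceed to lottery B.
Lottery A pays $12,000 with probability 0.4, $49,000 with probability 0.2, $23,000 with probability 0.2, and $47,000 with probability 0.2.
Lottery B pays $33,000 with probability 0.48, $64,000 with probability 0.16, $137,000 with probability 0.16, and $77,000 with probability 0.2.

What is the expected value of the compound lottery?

EV(A) = 0.4 × 12000 + 0.2 × 49000 + 0.2 × 23000 + 0.2 × 47000 = 4800 + 9800 + 4600 + 9400 = 28600
EV(B) = 0.48 × 33000 + 0.16 × 64000 + 0.16 × 137000 + 0.2 × 77000 = 15840 + 10240 + 21920 + 15400 = 63400
Overall = 0.6 × 28600 + 0.4 × 63400 = 17160 + 25360 = 42520

$42,520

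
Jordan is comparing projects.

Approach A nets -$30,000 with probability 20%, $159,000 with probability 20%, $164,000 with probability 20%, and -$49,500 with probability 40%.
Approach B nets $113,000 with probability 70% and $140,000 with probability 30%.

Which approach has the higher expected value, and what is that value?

Approach B ($121,100)

Approach A = 0.2 × (-30000) + 0.2 × 159000 + 0.2 × 164000 + 0.4 × (-49500) = -6000 + 31800 + 32800 − 19800 = 38800
Approach B = 0.7 × 113000 + 0.3 × 140000 = 79100 + 42000 = 121100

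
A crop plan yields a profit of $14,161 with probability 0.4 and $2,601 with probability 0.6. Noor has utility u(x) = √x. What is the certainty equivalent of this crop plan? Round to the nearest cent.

$6,115.24

E[u] = 0.4·√14161 + 0.6·√2601 = 0.4·119 + 0.6·51 = 78.2
CE = (78.2)² = 6115.24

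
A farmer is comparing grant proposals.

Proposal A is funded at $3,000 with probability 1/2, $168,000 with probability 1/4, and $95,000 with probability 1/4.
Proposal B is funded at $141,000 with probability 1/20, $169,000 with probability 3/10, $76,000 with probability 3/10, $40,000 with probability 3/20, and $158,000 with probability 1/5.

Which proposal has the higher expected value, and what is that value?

Proposal A = 1/2 × 3000 + 1/4 × 168000 + 1/4 × 95000 = 1500 + 42000 + 23750 = 67250
Proposal B = 1/20 × 141000 + 3/10 × 169000 + 3/10 × 76000 + 3/20 × 40000 + 1/5 × 158000 = 7050 + 50700 + 22800 + 6000 + 31600 = 118150

Proposal B ($118,150)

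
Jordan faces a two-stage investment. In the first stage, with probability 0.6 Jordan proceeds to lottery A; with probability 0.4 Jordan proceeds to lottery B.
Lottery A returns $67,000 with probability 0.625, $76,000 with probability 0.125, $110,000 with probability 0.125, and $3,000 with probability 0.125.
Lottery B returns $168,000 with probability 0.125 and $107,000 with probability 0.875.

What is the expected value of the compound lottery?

EV(A) = 0.625 × 67000 + 0.125 × 76000 + 0.125 × 110000 + 0.125 × 3000 = 41875 + 9500 + 13750 + 375 = 65500
EV(B) = 0.125 × 168000 + 0.875 × 107000 = 21000 + 93625 = 114625
Overall = 0.6 × 65500 + 0.4 × 114625 = 39300 + 45850 = 85150

$85,150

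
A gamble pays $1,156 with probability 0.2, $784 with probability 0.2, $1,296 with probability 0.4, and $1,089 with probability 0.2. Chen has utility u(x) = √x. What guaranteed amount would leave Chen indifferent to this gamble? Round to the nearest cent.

E[u] = 0.2·√1156 + 0.2·√784 + 0.4·√1296 + 0.2·√1089 = 0.2·34 + 0.2·28 + 0.4·36 + 0.2·33 = 33.4
CE = (33.4)² = 1115.56

$1,115.56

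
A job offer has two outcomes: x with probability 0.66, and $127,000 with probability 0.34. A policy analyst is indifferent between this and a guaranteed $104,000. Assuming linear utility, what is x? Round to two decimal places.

0.66·x + 0.34·127000 = 104000
0.66·x = 104000 − 43180 = 60820
x = 60820 / 0.66 = 92151.5152

x = $92,151.52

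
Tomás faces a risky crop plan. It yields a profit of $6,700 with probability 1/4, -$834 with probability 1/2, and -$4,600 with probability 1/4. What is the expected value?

$108

EV = 1/4 × 6700 + 1/2 × (-834) + 1/4 × (-4600) = 1675 − 417 − 1150 = 108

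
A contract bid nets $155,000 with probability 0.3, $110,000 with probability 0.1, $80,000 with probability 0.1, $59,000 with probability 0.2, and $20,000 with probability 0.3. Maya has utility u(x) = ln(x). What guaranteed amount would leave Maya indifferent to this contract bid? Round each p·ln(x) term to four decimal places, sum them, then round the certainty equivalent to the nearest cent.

E[u] = 0.3·ln(155000) + 0.1·ln(110000) + 0.1·ln(80000) + 0.2·ln(59000) + 0.3·ln(20000) = 3.5854 + 1.1608 + 1.1290 + 2.1971 + 2.9710 = 11.0433
CE = e^11.0433 ≈ 62523.64

$62,523.64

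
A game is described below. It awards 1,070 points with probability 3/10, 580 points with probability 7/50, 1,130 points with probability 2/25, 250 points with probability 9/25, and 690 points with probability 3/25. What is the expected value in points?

665.4 points

EV = 3/10 × 1070 + 7/50 × 580 + 2/25 × 1130 + 9/25 × 250 + 3/25 × 690 = 321 + 81.2 + 90.4 + 90 + 82.8 = 665.4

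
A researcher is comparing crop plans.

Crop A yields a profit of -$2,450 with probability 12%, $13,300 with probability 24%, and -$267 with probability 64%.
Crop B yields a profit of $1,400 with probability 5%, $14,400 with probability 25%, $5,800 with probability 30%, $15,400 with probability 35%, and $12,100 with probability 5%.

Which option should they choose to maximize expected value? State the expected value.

Crop B ($11,405)

Crop A = 0.12 × (-2450) + 0.24 × 13300 + 0.64 × (-267) = -294 + 3192 − 170.88 = 2727.12
Crop B = 0.05 × 1400 + 0.25 × 14400 + 0.3 × 5800 + 0.35 × 15400 + 0.05 × 12100 = 70 + 3600 + 1740 + 5390 + 605 = 11405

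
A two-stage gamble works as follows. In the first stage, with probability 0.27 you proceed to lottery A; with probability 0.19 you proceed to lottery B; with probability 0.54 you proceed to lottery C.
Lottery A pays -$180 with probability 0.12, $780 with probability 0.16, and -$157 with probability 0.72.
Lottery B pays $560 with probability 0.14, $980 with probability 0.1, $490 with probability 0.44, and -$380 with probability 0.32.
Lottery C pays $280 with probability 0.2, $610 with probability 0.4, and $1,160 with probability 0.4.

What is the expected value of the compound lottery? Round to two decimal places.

$461.28

EV(A) = 0.12 × (-180) + 0.16 × 780 + 0.72 × (-157) = -21.6 + 124.8 − 113.04 = -9.84
EV(B) = 0.14 × 560 + 0.1 × 980 + 0.44 × 490 + 0.32 × (-380) = 78.4 + 98 + 215.6 − 121.6 = 270.4
EV(C) = 0.2 × 280 + 0.4 × 610 + 0.4 × 1160 = 56 + 244 + 464 = 764
Overall = 0.27 × (-9.84) + 0.19 × 270.4 + 0.54 × 764 = -2.6568 + 51.376 + 412.56 = 461.2792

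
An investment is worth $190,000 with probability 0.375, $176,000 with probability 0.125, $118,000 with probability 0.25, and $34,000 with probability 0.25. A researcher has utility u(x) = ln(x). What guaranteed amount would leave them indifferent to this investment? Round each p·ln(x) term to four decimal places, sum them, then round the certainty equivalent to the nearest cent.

E[u] = 0.375·ln(190000) + 0.125·ln(176000) + 0.25·ln(118000) + 0.25·ln(34000) = 4.5580 + 1.5098 + 2.9196 + 2.6085 = 11.5959
CE = e^11.5959 ≈ 108651.41

$108,651.41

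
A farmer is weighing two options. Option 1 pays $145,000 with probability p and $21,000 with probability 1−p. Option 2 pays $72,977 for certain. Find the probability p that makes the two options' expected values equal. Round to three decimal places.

p·145000 + (1−p)·21000 = 72977
124000p + 21000 = 72977
p = (72977 − 21000) / 124000

p = 0.419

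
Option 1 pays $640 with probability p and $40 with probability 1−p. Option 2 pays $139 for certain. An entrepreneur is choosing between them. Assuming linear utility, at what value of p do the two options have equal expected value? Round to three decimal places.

p = 0.165

p·640 + (1−p)·40 = 139
600p + 40 = 139
p = (139 − 40) / 600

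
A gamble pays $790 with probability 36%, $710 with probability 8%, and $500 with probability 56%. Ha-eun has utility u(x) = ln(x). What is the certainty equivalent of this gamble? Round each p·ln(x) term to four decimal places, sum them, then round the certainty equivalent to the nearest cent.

$606.25

E[u] = 0.36·ln(790) + 0.08·ln(710) + 0.56·ln(500) = 2.4019 + 0.5252 + 3.4802 = 6.4073
CE = e^6.4073 ≈ 606.25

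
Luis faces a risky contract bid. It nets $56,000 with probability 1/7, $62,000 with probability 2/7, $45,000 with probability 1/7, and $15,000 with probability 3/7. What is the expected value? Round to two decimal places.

$38,571.43

EV = 1/7 × 56000 + 2/7 × 62000 + 1/7 × 45000 + 3/7 × 15000 = 8000 + 17714.2857 + 6428.5714 + 6428.5714 = 38571.4286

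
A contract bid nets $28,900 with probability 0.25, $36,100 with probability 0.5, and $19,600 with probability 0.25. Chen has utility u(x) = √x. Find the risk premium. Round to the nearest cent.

E[u] = 0.25·√28900 + 0.5·√36100 + 0.25·√19600 = 0.25·170 + 0.5·190 + 0.25·140 = 172.5
CE = (172.5)² = 29756.25
Risk premium = EV − CE = 30175 − 29756.25 = 418.75

$418.75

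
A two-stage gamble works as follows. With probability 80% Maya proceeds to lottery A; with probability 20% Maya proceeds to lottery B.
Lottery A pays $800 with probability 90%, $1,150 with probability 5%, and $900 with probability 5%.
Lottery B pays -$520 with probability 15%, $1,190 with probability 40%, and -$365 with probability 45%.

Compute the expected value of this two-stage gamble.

EV(A) = 0.9 × 800 + 0.05 × 1150 + 0.05 × 900 = 720 + 57.5 + 45 = 822.5
EV(B) = 0.15 × (-520) + 0.4 × 1190 + 0.45 × (-365) = -78 + 476 − 164.25 = 233.75
Overall = 0.8 × 822.5 + 0.2 × 233.75 = 658 + 46.75 = 704.75

$704.75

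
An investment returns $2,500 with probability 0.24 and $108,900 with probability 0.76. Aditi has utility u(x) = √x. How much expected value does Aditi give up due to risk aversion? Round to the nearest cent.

$14,300.16

E[u] = 0.24·√2500 + 0.76·√108900 = 0.24·50 + 0.76·330 = 262.8
CE = (262.8)² = 69063.84
Risk premium = EV − CE = 83364 − 69063.84 = 14300.16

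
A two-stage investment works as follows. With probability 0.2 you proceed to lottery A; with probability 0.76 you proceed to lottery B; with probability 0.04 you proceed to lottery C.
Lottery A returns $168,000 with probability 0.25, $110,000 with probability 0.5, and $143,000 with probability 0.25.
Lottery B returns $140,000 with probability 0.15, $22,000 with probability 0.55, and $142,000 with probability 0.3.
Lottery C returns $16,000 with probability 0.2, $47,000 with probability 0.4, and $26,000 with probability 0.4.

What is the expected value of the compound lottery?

$85,378

EV(A) = 0.25 × 168000 + 0.5 × 110000 + 0.25 × 143000 = 42000 + 55000 + 35750 = 132750
EV(B) = 0.15 × 140000 + 0.55 × 22000 + 0.3 × 142000 = 21000 + 12100 + 42600 = 75700
EV(C) = 0.2 × 16000 + 0.4 × 47000 + 0.4 × 26000 = 3200 + 18800 + 10400 = 32400
Overall = 0.2 × 132750 + 0.76 × 75700 + 0.04 × 32400 = 26550 + 57532 + 1296 = 85378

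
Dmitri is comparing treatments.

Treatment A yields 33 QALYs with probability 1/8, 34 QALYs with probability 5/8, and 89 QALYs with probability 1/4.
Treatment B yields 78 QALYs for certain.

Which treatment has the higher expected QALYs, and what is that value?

Treatment B (78 QALYs)

Treatment A = 1/8 × 33 + 5/8 × 34 + 1/4 × 89 = 4.125 + 21.25 + 22.25 = 47.625
Treatment B: 78 (certain)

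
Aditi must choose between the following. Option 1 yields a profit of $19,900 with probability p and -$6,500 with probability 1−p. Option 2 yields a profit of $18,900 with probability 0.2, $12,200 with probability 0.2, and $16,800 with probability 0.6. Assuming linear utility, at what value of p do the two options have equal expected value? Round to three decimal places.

EV(Option 2) = 0.2 × 18900 + 0.2 × 12200 + 0.6 × 16800 = 3780 + 2440 + 10080 = 16300
p·19900 + (1−p)·(-6500) = 16300
26400p − 6500 = 16300
p = (16300 + 6500) / 26400

p = 0.864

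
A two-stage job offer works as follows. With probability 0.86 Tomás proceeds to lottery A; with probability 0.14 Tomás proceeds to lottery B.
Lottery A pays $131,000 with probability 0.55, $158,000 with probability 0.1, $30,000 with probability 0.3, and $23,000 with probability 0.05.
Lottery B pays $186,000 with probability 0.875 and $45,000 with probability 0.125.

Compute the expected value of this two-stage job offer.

$107,852.50

EV(A) = 0.55 × 131000 + 0.1 × 158000 + 0.3 × 30000 + 0.05 × 23000 = 72050 + 15800 + 9000 + 1150 = 98000
EV(B) = 0.875 × 186000 + 0.125 × 45000 = 162750 + 5625 = 168375
Overall = 0.86 × 98000 + 0.14 × 168375 = 84280 + 23572.5 = 107852.5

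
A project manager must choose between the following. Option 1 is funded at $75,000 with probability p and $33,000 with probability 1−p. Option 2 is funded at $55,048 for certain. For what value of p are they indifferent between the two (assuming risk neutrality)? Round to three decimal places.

p = 0.525

p·75000 + (1−p)·33000 = 55048
42000p + 33000 = 55048
p = (55048 − 33000) / 42000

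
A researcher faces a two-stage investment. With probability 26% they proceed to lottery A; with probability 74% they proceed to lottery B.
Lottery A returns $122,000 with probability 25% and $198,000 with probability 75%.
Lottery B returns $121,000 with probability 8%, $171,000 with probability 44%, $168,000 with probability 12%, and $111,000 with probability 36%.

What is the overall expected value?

$153,869.60

EV(A) = 0.25 × 122000 + 0.75 × 198000 = 30500 + 148500 = 179000
EV(B) = 0.08 × 121000 + 0.44 × 171000 + 0.12 × 168000 + 0.36 × 111000 = 9680 + 75240 + 20160 + 39960 = 145040
Overall = 0.26 × 179000 + 0.74 × 145040 = 46540 + 107329.6 = 153869.6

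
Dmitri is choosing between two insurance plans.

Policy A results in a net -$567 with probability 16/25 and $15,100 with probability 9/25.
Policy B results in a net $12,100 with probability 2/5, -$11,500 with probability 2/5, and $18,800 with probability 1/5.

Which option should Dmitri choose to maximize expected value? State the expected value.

Policy A ($5,073.12)

Policy A = 16/25 × (-567) + 9/25 × 15100 = -362.88 + 5436 = 5073.12
Policy B = 2/5 × 12100 + 2/5 × (-11500) + 1/5 × 18800 = 4840 − 4600 + 3760 = 4000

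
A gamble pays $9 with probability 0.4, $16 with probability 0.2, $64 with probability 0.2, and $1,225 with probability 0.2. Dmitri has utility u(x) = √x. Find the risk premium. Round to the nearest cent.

E[u] = 0.4·√9 + 0.2·√16 + 0.2·√64 + 0.2·√1225 = 0.4·3 + 0.2·4 + 0.2·8 + 0.2·35 = 10.6
CE = (10.6)² = 112.36
Risk premium = EV − CE = 264.6 − 112.36 = 152.24

$152.24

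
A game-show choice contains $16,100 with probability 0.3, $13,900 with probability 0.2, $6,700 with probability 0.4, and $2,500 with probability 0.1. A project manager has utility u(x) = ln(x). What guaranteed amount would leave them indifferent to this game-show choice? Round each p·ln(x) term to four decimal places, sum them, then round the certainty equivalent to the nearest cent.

$9,138.03

E[u] = 0.3·ln(16100) + 0.2·ln(13900) + 0.4·ln(6700) + 0.1·ln(2500) = 2.9060 + 1.9079 + 3.5239 + 0.7824 = 9.1202
CE = e^9.1202 ≈ 9138.03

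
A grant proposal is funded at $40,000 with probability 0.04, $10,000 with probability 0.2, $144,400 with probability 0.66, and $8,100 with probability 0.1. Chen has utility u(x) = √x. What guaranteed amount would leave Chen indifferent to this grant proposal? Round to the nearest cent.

$82,828.84

E[u] = 0.04·√40000 + 0.2·√10000 + 0.66·√144400 + 0.1·√8100 = 0.04·200 + 0.2·100 + 0.66·380 + 0.1·90 = 287.8
CE = (287.8)² = 82828.84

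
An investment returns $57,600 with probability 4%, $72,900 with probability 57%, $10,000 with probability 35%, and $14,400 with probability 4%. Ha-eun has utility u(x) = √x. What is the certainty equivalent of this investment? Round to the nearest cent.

$41,330.89

E[u] = 0.04·√57600 + 0.57·√72900 + 0.35·√10000 + 0.04·√14400 = 0.04·240 + 0.57·270 + 0.35·100 + 0.04·120 = 203.3
CE = (203.3)² = 41330.89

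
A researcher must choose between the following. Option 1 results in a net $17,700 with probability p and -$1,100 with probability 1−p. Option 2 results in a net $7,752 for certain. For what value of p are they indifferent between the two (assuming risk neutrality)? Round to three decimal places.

p = 0.471

p·17700 + (1−p)·(-1100) = 7752
18800p − 1100 = 7752
p = (7752 + 1100) / 18800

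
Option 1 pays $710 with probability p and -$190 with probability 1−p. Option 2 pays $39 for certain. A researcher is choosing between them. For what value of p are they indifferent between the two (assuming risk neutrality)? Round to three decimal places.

p = 0.254

p·710 + (1−p)·(-190) = 39
900p − 190 = 39
p = (39 + 190) / 900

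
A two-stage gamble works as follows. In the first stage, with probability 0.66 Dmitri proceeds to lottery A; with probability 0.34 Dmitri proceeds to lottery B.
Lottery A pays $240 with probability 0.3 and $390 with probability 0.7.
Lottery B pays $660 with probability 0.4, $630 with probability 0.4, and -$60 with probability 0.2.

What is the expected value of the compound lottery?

$399.06

EV(A) = 0.3 × 240 + 0.7 × 390 = 72 + 273 = 345
EV(B) = 0.4 × 660 + 0.4 × 630 + 0.2 × (-60) = 264 + 252 − 12 = 504
Overall = 0.66 × 345 + 0.34 × 504 = 227.7 + 171.36 = 399.06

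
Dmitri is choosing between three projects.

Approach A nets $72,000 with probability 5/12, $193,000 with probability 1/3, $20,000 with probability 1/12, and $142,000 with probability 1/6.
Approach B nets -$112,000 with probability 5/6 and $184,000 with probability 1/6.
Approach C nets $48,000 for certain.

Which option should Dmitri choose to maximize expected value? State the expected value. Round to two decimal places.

Approach A ($119,666.67)

Approach A = 5/12 × 72000 + 1/3 × 193000 + 1/12 × 20000 + 1/6 × 142000 = 30000 + 64333.3333 + 1666.6667 + 23666.6667 = 119666.6667
Approach B = 5/6 × (-112000) + 1/6 × 184000 = -93333.3333 + 30666.6667 = -62666.6667
Approach C: 48000 (certain)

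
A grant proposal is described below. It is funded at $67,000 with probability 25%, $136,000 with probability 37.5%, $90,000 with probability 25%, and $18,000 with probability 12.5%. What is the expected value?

$92,500

EV = 0.25 × 67000 + 0.375 × 136000 + 0.25 × 90000 + 0.125 × 18000 = 16750 + 51000 + 22500 + 2250 = 92500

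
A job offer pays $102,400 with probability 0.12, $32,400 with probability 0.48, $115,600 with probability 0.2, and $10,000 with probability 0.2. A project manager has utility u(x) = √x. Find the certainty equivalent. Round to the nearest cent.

$45,283.84

E[u] = 0.12·√102400 + 0.48·√32400 + 0.2·√115600 + 0.2·√10000 = 0.12·320 + 0.48·180 + 0.2·340 + 0.2·100 = 212.8
CE = (212.8)² = 45283.84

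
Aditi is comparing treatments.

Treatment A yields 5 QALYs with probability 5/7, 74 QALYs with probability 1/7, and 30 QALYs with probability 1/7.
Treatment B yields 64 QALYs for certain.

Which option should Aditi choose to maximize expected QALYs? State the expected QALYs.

Treatment A = 5/7 × 5 + 1/7 × 74 + 1/7 × 30 = 3.5714 + 10.5714 + 4.2857 = 18.4286
Treatment B: 64 (certain)

Treatment B (64 QALYs)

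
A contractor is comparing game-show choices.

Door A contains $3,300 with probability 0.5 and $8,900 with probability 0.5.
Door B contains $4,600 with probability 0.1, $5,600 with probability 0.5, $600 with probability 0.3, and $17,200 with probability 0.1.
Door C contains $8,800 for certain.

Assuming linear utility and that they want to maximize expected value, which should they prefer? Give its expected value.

Door A = 0.5 × 3300 + 0.5 × 8900 = 1650 + 4450 = 6100
Door B = 0.1 × 4600 + 0.5 × 5600 + 0.3 × 600 + 0.1 × 17200 = 460 + 2800 + 180 + 1720 = 5160
Door C: 8800 (certain)

Door C ($8,800)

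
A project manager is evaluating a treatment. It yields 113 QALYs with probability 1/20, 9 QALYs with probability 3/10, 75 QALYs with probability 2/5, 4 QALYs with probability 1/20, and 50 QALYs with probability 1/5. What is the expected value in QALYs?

48.55 QALYs

EV = 1/20 × 113 + 3/10 × 9 + 2/5 × 75 + 1/20 × 4 + 1/5 × 50 = 5.65 + 2.7 + 30 + 0.2 + 10 = 48.55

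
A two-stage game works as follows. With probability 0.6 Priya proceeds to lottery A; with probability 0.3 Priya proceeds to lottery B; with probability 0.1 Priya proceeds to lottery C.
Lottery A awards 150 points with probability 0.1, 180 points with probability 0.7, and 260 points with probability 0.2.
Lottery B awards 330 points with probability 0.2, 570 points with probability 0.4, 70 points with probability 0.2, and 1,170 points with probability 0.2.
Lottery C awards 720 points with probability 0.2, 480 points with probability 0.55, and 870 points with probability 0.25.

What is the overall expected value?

EV(A) = 0.1 × 150 + 0.7 × 180 + 0.2 × 260 = 15 + 126 + 52 = 193
EV(B) = 0.2 × 330 + 0.4 × 570 + 0.2 × 70 + 0.2 × 1170 = 66 + 228 + 14 + 234 = 542
EV(C) = 0.2 × 720 + 0.55 × 480 + 0.25 × 870 = 144 + 264 + 217.5 = 625.5
Overall = 0.6 × 193 + 0.3 × 542 + 0.1 × 625.5 = 115.8 + 162.6 + 62.55 = 340.95

340.95 points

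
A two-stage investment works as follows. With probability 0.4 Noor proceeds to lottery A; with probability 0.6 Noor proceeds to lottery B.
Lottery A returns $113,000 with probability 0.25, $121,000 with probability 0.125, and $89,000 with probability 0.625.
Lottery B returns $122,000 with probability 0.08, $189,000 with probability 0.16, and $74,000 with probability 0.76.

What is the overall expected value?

$97,344

EV(A) = 0.25 × 113000 + 0.125 × 121000 + 0.625 × 89000 = 28250 + 15125 + 55625 = 99000
EV(B) = 0.08 × 122000 + 0.16 × 189000 + 0.76 × 74000 = 9760 + 30240 + 56240 = 96240
Overall = 0.4 × 99000 + 0.6 × 96240 = 39600 + 57744 = 97344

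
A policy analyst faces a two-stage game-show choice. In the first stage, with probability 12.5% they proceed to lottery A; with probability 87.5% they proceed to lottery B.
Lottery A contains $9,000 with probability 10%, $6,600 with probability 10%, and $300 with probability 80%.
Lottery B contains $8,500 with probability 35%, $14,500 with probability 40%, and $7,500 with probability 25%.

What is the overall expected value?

$9,543.75

EV(A) = 0.1 × 9000 + 0.1 × 6600 + 0.8 × 300 = 900 + 660 + 240 = 1800
EV(B) = 0.35 × 8500 + 0.4 × 14500 + 0.25 × 7500 = 2975 + 5800 + 1875 = 10650
Overall = 0.125 × 1800 + 0.875 × 10650 = 225 + 9318.75 = 9543.75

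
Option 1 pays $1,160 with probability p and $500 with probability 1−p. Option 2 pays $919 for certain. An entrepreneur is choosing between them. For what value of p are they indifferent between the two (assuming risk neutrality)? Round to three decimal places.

p·1160 + (1−p)·500 = 919
660p + 500 = 919
p = (919 − 500) / 660

p = 0.635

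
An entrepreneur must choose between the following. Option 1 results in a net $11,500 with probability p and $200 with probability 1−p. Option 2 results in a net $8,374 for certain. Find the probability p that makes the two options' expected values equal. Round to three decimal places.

p·11500 + (1−p)·200 = 8374
11300p + 200 = 8374
p = (8374 − 200) / 11300

p = 0.723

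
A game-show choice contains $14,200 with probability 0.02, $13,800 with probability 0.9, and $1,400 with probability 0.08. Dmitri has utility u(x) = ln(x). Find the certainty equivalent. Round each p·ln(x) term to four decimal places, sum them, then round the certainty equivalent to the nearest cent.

E[u] = 0.02·ln(14200) + 0.9·ln(13800) + 0.08·ln(1400) = 0.1912 + 8.5792 + 0.5795 = 9.3499
CE = e^9.3499 ≈ 11497.67

$11,497.67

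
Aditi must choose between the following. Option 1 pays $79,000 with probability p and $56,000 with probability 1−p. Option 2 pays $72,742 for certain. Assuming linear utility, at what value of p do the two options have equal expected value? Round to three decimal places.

p = 0.728

p·79000 + (1−p)·56000 = 72742
23000p + 56000 = 72742
p = (72742 − 56000) / 23000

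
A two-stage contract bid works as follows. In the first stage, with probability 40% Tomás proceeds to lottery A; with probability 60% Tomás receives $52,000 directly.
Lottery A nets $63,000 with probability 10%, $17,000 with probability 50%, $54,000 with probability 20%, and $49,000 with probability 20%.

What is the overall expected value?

EV(A) = 0.1 × 63000 + 0.5 × 17000 + 0.2 × 54000 + 0.2 × 49000 = 6300 + 8500 + 10800 + 9800 = 35400
Branch B: 52000 (certain)
Overall = 0.4 × 35400 + 0.6 × 52000 = 14160 + 31200 = 45360

$45,360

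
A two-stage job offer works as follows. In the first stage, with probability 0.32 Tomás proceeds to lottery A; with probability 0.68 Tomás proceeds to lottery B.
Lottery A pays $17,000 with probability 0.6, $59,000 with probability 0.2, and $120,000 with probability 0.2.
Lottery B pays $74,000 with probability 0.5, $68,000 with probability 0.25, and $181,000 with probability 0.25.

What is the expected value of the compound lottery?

EV(A) = 0.6 × 17000 + 0.2 × 59000 + 0.2 × 120000 = 10200 + 11800 + 24000 = 46000
EV(B) = 0.5 × 74000 + 0.25 × 68000 + 0.25 × 181000 = 37000 + 17000 + 45250 = 99250
Overall = 0.32 × 46000 + 0.68 × 99250 = 14720 + 67490 = 82210

$82,210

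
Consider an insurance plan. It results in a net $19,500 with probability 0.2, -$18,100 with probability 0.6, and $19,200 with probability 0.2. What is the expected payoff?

-$3,120

EV = 0.2 × 19500 + 0.6 × (-18100) + 0.2 × 19200 = 3900 − 10860 + 3840 = -3120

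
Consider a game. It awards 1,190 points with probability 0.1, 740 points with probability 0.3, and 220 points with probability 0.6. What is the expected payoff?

EV = 0.1 × 1190 + 0.3 × 740 + 0.6 × 220 = 119 + 222 + 132 = 473

473 points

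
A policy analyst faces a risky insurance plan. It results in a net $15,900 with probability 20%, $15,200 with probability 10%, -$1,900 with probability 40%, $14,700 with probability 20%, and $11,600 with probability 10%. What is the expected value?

EV = 0.2 × 15900 + 0.1 × 15200 + 0.4 × (-1900) + 0.2 × 14700 + 0.1 × 11600 = 3180 + 1520 − 760 + 2940 + 1160 = 8040

$8,040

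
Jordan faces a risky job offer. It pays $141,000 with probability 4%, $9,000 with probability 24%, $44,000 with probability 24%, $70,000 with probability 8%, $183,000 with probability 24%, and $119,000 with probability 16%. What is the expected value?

$86,920

EV = 0.04 × 141000 + 0.24 × 9000 + 0.24 × 44000 + 0.08 × 70000 + 0.24 × 183000 + 0.16 × 119000 = 5640 + 2160 + 10560 + 5600 + 43920 + 19040 = 86920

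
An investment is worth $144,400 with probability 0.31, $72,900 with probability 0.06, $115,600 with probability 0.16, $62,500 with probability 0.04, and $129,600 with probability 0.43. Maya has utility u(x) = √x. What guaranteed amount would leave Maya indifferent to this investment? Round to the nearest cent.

$124,750.24

E[u] = 0.31·√144400 + 0.06·√72900 + 0.16·√115600 + 0.04·√62500 + 0.43·√129600 = 0.31·380 + 0.06·270 + 0.16·340 + 0.04·250 + 0.43·360 = 353.2
CE = (353.2)² = 124750.24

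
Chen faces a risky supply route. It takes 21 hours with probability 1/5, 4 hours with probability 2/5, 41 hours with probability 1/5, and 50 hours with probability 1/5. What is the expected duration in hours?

EV = 1/5 × 21 + 2/5 × 4 + 1/5 × 41 + 1/5 × 50 = 4.2 + 1.6 + 8.2 + 10 = 24

24 hours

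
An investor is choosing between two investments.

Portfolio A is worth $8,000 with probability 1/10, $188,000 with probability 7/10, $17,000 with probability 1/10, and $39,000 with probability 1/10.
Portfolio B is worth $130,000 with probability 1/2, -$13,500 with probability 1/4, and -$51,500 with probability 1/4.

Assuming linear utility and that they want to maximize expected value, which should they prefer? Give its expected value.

Portfolio A = 1/10 × 8000 + 7/10 × 188000 + 1/10 × 17000 + 1/10 × 39000 = 800 + 131600 + 1700 + 3900 = 138000
Portfolio B = 1/2 × 130000 + 1/4 × (-13500) + 1/4 × (-51500) = 65000 − 3375 − 12875 = 48750

Portfolio A ($138,000)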